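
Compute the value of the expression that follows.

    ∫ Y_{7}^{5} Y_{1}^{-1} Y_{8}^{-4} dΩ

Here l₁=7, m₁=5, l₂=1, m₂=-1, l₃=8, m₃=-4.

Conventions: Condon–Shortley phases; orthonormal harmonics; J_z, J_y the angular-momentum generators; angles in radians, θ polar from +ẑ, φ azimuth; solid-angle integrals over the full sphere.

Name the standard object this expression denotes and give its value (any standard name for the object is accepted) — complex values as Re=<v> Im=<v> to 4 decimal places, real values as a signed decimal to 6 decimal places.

Gaunt coefficient, +0.074948

This is a Gaunt coefficient — the integral of a triple product of spherical harmonics over the sphere.
m-sum 0 ✓  L=16 even ✓  6≤8≤8 ✓
Π(2lᵢ+1) = 15×3×17 = 765
triangle coeff Δ(7,1,8) = 1/2040
Σ_t [0,0]: t=0:+1/25401600 = 1/25401600
(3j)²=8/255 [(7 1 8; 0 0 0)], sign=+1
Σ_t [0,0]: t=0:+1/1916006400 = 1/1916006400
(3j)²=1/340 [(7 1 8; 5 -1 -4)], sign=+1
⇒ 4πI² = 6/85
I = (+1)√(6/85/(4π)) = 0.07494820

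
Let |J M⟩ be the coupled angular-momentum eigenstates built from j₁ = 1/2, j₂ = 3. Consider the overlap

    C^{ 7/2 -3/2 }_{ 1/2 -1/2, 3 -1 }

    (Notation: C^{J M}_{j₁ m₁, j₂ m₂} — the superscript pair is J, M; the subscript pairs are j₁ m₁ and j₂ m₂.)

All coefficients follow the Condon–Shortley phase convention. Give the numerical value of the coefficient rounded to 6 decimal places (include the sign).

+0.845154  (= +√(5/7))

√[8·0!1!6!/8! · 0!1!2!4!2!5!] = √(11520/7)
  +(−1)^0/∏(0,0,1,2,0,4)! = 1/48  (running 1/48)
⟨..|..⟩ = √(11520/7)·(1/48) = +0.845154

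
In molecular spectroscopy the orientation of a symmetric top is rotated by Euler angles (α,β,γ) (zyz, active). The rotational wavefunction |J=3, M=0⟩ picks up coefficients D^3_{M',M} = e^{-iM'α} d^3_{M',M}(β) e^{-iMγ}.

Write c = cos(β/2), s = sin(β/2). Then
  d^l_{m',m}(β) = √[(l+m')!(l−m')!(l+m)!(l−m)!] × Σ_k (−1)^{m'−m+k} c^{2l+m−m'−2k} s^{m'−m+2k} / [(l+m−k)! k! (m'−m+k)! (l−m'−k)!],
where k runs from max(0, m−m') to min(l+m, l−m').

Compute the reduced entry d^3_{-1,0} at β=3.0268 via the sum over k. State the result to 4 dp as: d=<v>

d^3_{-1,0}(β=3.0268) via the finite sum:
Half-angle: c=0.057365, s=0.998353. N=√(2·24·6·6)=41.569219
k∈{1,2,3} keeps every argument non-negative
  k=1: (−1)^0·41.5692/(12)·0.0574^5·0.9984^1 = +0.000002
  k=2: (−1)^1·41.5692/(4)·0.0574^3·0.9984^3 = -0.001952
  k=3: (−1)^2·41.5692/(12)·0.0574^1·0.9984^5 = +0.197087
d^3_{-1,0}(3.0268) = +0.000002 -0.001952 +0.197087 = +0.195137

d=0.1951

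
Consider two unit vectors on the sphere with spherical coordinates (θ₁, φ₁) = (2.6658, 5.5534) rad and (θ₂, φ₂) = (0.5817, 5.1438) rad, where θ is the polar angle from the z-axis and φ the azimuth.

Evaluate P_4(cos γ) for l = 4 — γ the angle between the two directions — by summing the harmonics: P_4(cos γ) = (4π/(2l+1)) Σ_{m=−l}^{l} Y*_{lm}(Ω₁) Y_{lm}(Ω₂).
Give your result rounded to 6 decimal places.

-0.307207

Term-by-term m-sum for l=4 (normalisation 4π/9 = 1.396263):
  term(m=-4) = -0.00005 + 0.00078j   from Y*(Ω₁)=-0.01900 - 0.00430j, Y(Ω₂)=-0.00622 - 0.03985j
  term(m=-3) = -0.00622 - 0.01747j   from Y*(Ω₁)=0.06200 + 0.08711j, Y(Ω₂)=-0.16688 - 0.04737j
  term(m=-2) = 0.08524 + 0.09120j   from Y*(Ω₁)=0.03530 - 0.31607j, Y(Ω₂)=-0.25526 + 0.29819j
  term(m=-1) = -0.18328 - 0.07957j   from Y*(Ω₁)=-0.36342 + 0.32509j, Y(Ω₂)=0.17135 + 0.37223j
  term(m=+0) = -0.01138 + 0.00000j   from Y*(Ω₁)=0.12149 + 0.00000j, Y(Ω₂)=-0.09370 + 0.00000j
  term(m=+1) = -0.18328 + 0.07957j   from Y*(Ω₁)=0.36342 + 0.32509j, Y(Ω₂)=-0.17135 + 0.37223j
  term(m=+2) = 0.08524 - 0.09120j   from Y*(Ω₁)=0.03530 + 0.31607j, Y(Ω₂)=-0.25526 - 0.29819j
  term(m=+3) = -0.00622 + 0.01747j   from Y*(Ω₁)=-0.06200 + 0.08711j, Y(Ω₂)=0.16688 - 0.04737j
  term(m=+4) = -0.00005 - 0.00078j   from Y*(Ω₁)=-0.01900 + 0.00430j, Y(Ω₂)=-0.00622 + 0.03985j
Σ over m = -0.22002 - 0.00000j; ×(4π/9) → -0.30721 - 0.00000j. Real part: -0.307207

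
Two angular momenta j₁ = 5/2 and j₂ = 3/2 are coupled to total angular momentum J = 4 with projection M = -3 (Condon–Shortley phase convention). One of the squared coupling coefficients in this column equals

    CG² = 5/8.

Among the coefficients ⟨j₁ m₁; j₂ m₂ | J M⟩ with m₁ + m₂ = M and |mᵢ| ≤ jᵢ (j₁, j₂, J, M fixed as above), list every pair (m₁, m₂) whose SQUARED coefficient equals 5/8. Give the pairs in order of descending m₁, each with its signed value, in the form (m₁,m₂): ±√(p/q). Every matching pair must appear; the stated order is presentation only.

(-3/2,-3/2): +√(5/8)

Admissible pairs with m₁+m₂ = M = -3: (-5/2,-1/2), (-3/2,-3/2)
  (m₁,m₂)=(-3/2,-3/2): CG² = 5/8, CG = +√(5/8)   ← matches the target
  (m₁,m₂)=(-5/2,-1/2): CG² = 3/8, CG = +√(3/8)
Pairs with CG² = 5/8: (-3/2,-3/2): +√(5/8)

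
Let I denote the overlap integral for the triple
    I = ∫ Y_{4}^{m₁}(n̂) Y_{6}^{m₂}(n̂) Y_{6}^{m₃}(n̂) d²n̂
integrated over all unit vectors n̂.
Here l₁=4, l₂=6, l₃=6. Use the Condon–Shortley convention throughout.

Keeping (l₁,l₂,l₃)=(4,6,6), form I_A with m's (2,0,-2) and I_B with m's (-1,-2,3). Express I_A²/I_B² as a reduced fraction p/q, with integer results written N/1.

Same 4,6,6: normalisation and zero-m 3j drop out of the ratio.
A: Δ: 4! 4! 8! / 17! → 1/15315300; sum: t=0:+1/138240 t=1:−1/25920 t=2:+1/55296 = -11/829440; 3j²(4 6 6; 2 0 -2) = Δ·Π!·Σ² = 11/1326  (sign -1)
B: Δ: 4! 4! 8! / 17! → 1/15315300; sum: t=1:−1/103680 t=2:+1/34560 t=3:−1/120960 t=4:+1/5806080 = 13/1161216; 3j²(4 6 6; -1 -2 3) = Δ·Π!·Σ² = 65/5236  (sign -1)
I_A²/I_B² = (11/1326)/(65/5236) = 1694/2535

1694/2535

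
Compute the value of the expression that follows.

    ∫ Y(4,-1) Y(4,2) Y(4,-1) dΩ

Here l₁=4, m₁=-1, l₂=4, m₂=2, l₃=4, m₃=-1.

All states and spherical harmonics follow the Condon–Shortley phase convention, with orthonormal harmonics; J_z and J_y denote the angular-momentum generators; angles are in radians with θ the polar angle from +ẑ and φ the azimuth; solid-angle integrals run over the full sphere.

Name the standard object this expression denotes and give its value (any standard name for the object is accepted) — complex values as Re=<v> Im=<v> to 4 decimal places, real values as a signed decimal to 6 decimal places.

This is a Gaunt coefficient — the integral of a triple product of spherical harmonics over the sphere.
m-sum 0 ✓  L=12 even ✓  0≤4≤8 ✓
Π(2lᵢ+1) = 9×9×9 = 729
triangle coeff Δ(4,4,4) = 1/450450
Σ_t [0,4]: t=0:+1/13824 t=1:−1/216 t=2:+1/64 t=3:−1/216 t=4:+1/13824 = 5/768
(3j)²=18/1001 [(4 4 4; 0 0 0)], sign=+1
Σ_t [2,4]: t=2:+1/576 t=3:−1/144 t=4:+1/576 = -1/288
(3j)²=20/1001 [(4 4 4; -1 2 -1)], sign=+1
⇒ 4πI² = 262440/1002001
I = (+1)√(262440/1002001/(4π)) = 0.14436968

Gaunt coefficient, +0.144370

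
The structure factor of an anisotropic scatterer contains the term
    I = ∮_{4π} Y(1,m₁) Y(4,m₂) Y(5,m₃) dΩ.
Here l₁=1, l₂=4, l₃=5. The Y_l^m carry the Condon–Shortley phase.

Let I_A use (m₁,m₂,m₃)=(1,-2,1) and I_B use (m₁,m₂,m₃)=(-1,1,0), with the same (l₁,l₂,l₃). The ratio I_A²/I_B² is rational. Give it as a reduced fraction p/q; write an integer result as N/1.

l's match ⇒ only the (l;m) 3-j factors differ between A and B.
A: triangle coeff Δ(1,4,5) = 1/495; Σ_t [0,0]: t=0:+1/2880 = 1/2880; (3j)²=2/165 [(1 4 5; 1 -2 1)], sign=+1
B: triangle coeff Δ(1,4,5) = 1/495; Σ_t [0,0]: t=0:+1/1440 = 1/1440; (3j)²=2/99 [(1 4 5; -1 1 0)], sign=-1
I_A²/I_B² = (2/165)/(2/99) = 3/5

3/5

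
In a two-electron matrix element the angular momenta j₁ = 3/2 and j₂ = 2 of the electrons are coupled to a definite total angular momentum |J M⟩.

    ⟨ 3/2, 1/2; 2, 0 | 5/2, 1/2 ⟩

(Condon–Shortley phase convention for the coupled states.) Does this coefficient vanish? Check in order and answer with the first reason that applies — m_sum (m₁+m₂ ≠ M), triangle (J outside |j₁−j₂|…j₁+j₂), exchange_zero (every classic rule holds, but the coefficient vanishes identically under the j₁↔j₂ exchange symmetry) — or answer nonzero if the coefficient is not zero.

nonzero

m-sum: m₁+m₂ = 1/2+0 = 1/2, M = 1/2  ✓
triangle: |j₁−j₂| = 1/2 ≤ J = 5/2 ≤ j₁+j₂ = 7/2  ✓
exchange: j₁≠j₂ or m₁≠m₂ — the exchange symmetry imposes no constraint here
value check: CG = +√(3/35) = +0.292770 ≠ 0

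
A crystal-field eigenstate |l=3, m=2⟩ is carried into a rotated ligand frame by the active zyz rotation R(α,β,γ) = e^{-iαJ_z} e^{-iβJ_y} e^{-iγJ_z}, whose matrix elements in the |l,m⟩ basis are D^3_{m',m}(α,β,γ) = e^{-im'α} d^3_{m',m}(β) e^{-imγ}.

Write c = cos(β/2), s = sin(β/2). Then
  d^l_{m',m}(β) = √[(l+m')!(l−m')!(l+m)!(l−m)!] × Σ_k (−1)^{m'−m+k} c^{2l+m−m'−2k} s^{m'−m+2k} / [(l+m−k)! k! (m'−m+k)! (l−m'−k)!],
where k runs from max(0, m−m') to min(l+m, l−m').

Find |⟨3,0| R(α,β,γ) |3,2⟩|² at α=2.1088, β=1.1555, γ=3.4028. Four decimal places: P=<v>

First d^3_{0,2}(β=1.1555), then the phase factors e^{-i(0)α} and e^{-i(2)γ}:
c=cos(1.155500/2)=0.837694, s=sin(1.155500/2)=0.546141; N=√[6·6·120·1]=65.726707
k∈{2,3} keeps every argument non-negative
  k=2: (−1)^0·65.7267/(12)·0.8377^4·0.5461^2 = +0.804471
  k=3: (−1)^1·65.7267/(12)·0.8377^2·0.5461^4 = -0.341939
d^3_{0,2}(1.1555) = +0.804471 -0.341939 = +0.462532
|D^3_{0,2}|² = |d^3_{0,2}(β)|² = (+0.462532)² = 0.213936 (the z-rotation phases have unit modulus)

P=0.2139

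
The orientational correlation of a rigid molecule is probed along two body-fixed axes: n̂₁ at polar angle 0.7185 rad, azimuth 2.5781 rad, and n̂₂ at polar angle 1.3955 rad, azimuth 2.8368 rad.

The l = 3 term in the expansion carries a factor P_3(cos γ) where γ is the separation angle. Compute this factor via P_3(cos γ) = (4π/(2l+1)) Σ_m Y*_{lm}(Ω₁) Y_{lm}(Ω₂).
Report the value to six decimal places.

Term-by-term m-sum for l=3 (normalisation 4π/7 = 1.795196):
  term(m=-3) = 0.03383 - 0.03321j   from Y*(Ω₁)=0.01421 + 0.11815j, Y(Ω₂)=-0.24310 - 0.31555j
  term(m=-2) = 0.05007 - 0.02849j   from Y*(Ω₁)=0.14314 - 0.30106j, Y(Ω₂)=0.14169 + 0.09894j
  term(m=-1) = -0.10175 + 0.02692j   from Y*(Ω₁)=-0.32975 + 0.20834j, Y(Ω₂)=0.25740 + 0.08098j
  term(m=+0) = 0.00867 + 0.00000j   from Y*(Ω₁)=-0.04678 + 0.00000j, Y(Ω₂)=-0.18535 + 0.00000j
  term(m=+1) = -0.10175 - 0.02692j   from Y*(Ω₁)=0.32975 + 0.20834j, Y(Ω₂)=-0.25740 + 0.08098j
  term(m=+2) = 0.05007 + 0.02849j   from Y*(Ω₁)=0.14314 + 0.30106j, Y(Ω₂)=0.14169 - 0.09894j
  term(m=+3) = 0.03383 + 0.03321j   from Y*(Ω₁)=-0.01421 + 0.11815j, Y(Ω₂)=0.24310 - 0.31555j
Total Σ_m = -0.02703 + 0.00000j. Multiply by 1.795196: -0.04852 + 0.00000j. P_3(cos γ) = -0.048519

-0.048519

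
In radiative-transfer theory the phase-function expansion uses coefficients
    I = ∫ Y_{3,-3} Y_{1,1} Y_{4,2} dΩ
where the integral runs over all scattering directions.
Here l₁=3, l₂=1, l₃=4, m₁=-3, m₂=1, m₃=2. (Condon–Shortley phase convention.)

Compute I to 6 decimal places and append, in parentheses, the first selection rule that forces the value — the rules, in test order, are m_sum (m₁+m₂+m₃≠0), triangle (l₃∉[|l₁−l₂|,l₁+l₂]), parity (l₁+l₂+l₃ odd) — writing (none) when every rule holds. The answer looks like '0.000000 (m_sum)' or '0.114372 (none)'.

0.061558 (none)

Rules hold: Σm=0, L=8 even, 2≤4≤4.
N = 7·3·9 = 189
Δ = 0!·6!·2!/9! = 1/252
Racah Σ t=0..0: t=0:+1/36 = 1/36
⇒ 3j(3 1 4; 0 0 0)² = 4/63, sgn +1
Racah Σ t=0..0: t=0:+1/1440 = 1/1440
⇒ 3j(3 1 4; -3 1 2)² = 1/252, sgn +1
4πI² = N·(3j₀)²·(3jₘ)² = 1/21
I = +1·√(0.047619/4π) = 0.06155813
No selection rule forces the value: the integral is nonzero (none).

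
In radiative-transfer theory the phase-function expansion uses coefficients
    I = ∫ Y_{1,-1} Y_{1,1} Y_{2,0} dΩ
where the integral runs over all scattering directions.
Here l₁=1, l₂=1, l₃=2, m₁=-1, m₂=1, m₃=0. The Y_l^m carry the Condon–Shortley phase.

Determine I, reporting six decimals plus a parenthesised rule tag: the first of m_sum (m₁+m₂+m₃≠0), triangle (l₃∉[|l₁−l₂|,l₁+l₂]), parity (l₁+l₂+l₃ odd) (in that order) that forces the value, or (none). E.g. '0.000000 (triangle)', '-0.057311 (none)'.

m-sum 0 ✓  L=4 even ✓  0≤2≤2 ✓
Π(2lᵢ+1) = 3×3×5 = 45
triangle coeff Δ(1,1,2) = 1/30
Σ_t [0,0]: t=0:+1/1 = 1/1
(3j)²=2/15 [(1 1 2; 0 0 0)], sign=+1
Σ_t [0,0]: t=0:+1/4 = 1/4
(3j)²=1/30 [(1 1 2; -1 1 0)], sign=+1
⇒ 4πI² = 1/5
I = (+1)√(1/5/(4π)) = 0.12615663
No selection rule forces the value: the integral is nonzero (none).

0.126157 (none)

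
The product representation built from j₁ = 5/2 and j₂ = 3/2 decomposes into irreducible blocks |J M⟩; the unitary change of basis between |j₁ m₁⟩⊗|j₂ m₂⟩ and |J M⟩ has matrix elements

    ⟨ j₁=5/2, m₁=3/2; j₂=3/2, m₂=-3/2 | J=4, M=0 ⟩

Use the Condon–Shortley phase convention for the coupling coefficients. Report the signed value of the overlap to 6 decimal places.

√[9·0!5!3!/9! · 4!1!0!3!4!4!] = √(10368/7)
  +(−1)^0/∏(0,0,1,0,4,3)! = 1/144  (running 1/144)
⟨..|..⟩ = √(10368/7)·(1/144) = +0.267261

+0.267261  (= +√(1/14))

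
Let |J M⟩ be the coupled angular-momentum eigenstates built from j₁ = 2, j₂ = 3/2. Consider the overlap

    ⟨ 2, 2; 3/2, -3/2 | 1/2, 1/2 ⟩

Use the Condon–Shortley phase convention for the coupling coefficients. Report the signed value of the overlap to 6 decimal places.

+√(2/5) = +0.632456

j₁+j₂−J=3  J+j₁−j₂=1  J−j₁+j₂=0  j₁+j₂+J+1=5
(j₁±m₁, j₂±m₂, J±M) = (4,0,0,3,1,0)
P² = 72/5
sum k=0..0:
  [0] +1/6 = 1/6
S = 1/6
C² = P²·S² = 2/5 ; C = +0.632456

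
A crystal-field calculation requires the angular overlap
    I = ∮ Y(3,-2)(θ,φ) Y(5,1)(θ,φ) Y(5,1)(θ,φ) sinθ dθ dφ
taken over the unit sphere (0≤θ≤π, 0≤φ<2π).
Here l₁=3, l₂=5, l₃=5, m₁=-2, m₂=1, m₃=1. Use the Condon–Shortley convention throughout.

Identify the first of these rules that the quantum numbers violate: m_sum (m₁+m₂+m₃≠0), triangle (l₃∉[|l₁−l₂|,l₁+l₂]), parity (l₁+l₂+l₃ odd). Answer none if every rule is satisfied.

parity

m₁+m₂+m₃ = -2 + 1 + 1 = 0  ✓
triangle: |3−5|=2 ≤ l₃=5 ≤ 3+5=8  ✓
parity: l₁+l₂+l₃ = 13 is odd  ✗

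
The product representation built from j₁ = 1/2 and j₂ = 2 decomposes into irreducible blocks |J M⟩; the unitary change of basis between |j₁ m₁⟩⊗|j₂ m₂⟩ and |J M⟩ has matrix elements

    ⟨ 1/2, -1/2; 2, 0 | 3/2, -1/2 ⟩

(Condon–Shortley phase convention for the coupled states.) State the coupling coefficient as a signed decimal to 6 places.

−√(2/5) ≈ -0.632456

triangle: 1!×0!×3!/5! = 6/120
(j±m)!: 0!×1!×2!×2!×1!×2! = 8
prefactor² = (2J+1)×Δ×N² = 8/5
  k=1: −1/(1!×0!×0!×1!×0!×2!) = -1/2
Σ = -1/2  ⇒  CG² = 8/5×(-1/2)² = 2/5
CG = −√(2/5) = -0.632456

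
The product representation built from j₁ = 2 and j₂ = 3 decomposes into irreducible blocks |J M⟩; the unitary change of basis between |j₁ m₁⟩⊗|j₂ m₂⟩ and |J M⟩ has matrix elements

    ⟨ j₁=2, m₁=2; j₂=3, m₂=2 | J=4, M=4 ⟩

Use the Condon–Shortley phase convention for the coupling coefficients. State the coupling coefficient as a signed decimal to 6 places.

+√(2/5) = +0.632456

triangle: 1!×3!×5!/10! = 720/3628800
(j±m)!: 4!×0!×5!×1!×8!×0! = 116121600
prefactor² = (2J+1)×Δ×N² = 207360
  k=0: +1/(0!×1!×0!×5!×3!×0!) = 1/720
Σ = 1/720  ⇒  CG² = 207360×(1/720)² = 2/5
CG = +√(2/5) = +0.632456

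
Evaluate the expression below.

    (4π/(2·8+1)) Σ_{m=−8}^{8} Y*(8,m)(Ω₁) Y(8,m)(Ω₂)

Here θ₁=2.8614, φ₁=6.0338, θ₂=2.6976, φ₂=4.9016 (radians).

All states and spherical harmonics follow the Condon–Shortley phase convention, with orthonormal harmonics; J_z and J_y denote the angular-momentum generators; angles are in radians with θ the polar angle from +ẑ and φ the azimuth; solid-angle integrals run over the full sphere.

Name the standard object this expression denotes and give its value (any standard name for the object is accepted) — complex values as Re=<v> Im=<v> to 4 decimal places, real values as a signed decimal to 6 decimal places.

Legendre polynomial (addition theorem), -0.379899

This sum is the spherical-harmonic addition theorem: it equals the Legendre polynomial P_l(cos γ) of the angle γ between the two directions.
Term-by-term m-sum for l=8 (normalisation 4π/17 = 0.739198):
  m=-8: (-0.000007-0.000016i) × (+0.000034-0.000596i) = -0.000000+0.000000i  (running Σ = -0.000000+0.000000i)
  m=-7: (+0.000043+0.000241i) × (+0.004872+0.001225i) = -0.000000+0.000001i  (running Σ = -0.000000+0.000001i)
  m=-6: (+0.000161-0.002158i) × (-0.011205+0.024080i) = +0.000050+0.000028i  (running Σ = +0.000050+0.000029i)
  m=-5: (-0.004365+0.013003i) × (-0.080414-0.057986i) = +0.001105-0.000793i  (running Σ = +0.001155-0.000763i)
  m=-4: (+0.034796-0.053899i) × (+0.192776-0.182070i) = -0.003106-0.016726i  (running Σ = -0.001951-0.017489i)
  m=-3: (-0.159406+0.147954i) × (+0.259918+0.407628i) = -0.101742-0.026522i  (running Σ = -0.103693-0.044011i)
  m=-2: (+0.436464-0.237745i) × (-0.462579+0.183914i) = -0.158174+0.190248i  (running Σ = -0.261868+0.146236i)
  m=-1: (-0.595550+0.151679i) × (-0.005813-0.030357i) = +0.008067+0.017197i  (running Σ = -0.253801+0.163434i)
  m=0: (+0.013316-0.000000i) × (-0.475521+0.000000i) = -0.006332+0.000000i  (running Σ = -0.260133+0.163434i)
  m=1: (+0.595550+0.151679i) × (+0.005813-0.030357i) = +0.008067-0.017197i  (running Σ = -0.252066+0.146236i)
  m=2: (+0.436464+0.237745i) × (-0.462579-0.183914i) = -0.158174-0.190248i  (running Σ = -0.410241-0.044011i)
  m=3: (+0.159406+0.147954i) × (-0.259918+0.407628i) = -0.101742+0.026522i  (running Σ = -0.511983-0.017489i)
  m=4: (+0.034796+0.053899i) × (+0.192776+0.182070i) = -0.003106+0.016726i  (running Σ = -0.515089-0.000763i)
  m=5: (+0.004365+0.013003i) × (+0.080414-0.057986i) = +0.001105+0.000793i  (running Σ = -0.513984+0.000029i)
  m=6: (+0.000161+0.002158i) × (-0.011205-0.024080i) = +0.000050-0.000028i  (running Σ = -0.513934+0.000001i)
  m=7: (-0.000043+0.000241i) × (-0.004872+0.001225i) = -0.000000-0.000001i  (running Σ = -0.513934+0.000000i)
  m=8: (-0.000007+0.000016i) × (+0.000034+0.000596i) = -0.000000-0.000000i  (running Σ = -0.513934+0.000000i)
Σ over m = -0.513934+0.000000i; ×(4π/17) → -0.379899+0.000000i. Real part: -0.379899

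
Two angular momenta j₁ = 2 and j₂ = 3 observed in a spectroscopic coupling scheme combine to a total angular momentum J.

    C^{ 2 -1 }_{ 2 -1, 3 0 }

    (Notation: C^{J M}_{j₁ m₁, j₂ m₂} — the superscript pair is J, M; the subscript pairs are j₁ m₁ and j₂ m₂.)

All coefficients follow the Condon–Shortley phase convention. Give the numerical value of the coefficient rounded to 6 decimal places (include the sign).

√[5·3!1!3!/8! · 1!3!3!3!1!3!] = √(81/14)
  +(−1)^2/∏(2,1,1,1,0,2)! = 1/4  (running 1/4)
  +(−1)^3/∏(3,0,0,0,1,3)! = -1/36  (running 2/9)
⟨..|..⟩ = √(81/14)·(2/9) = +0.534522

+√(2/7) ≈ +0.534522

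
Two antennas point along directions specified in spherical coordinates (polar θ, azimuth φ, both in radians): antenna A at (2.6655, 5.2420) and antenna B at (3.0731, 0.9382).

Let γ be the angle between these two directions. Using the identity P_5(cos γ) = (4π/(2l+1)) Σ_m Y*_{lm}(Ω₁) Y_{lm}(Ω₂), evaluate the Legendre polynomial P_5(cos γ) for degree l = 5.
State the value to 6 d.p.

Term-by-term m-sum for l=5 (normalisation 4π/11 = 1.142397):
  term(m=-5) = -0.00000 + 0.00000j   from Y*(Ω₁)=0.00445 + 0.00827j, Y(Ω₂)=-0.00000 + 0.00000j
  term(m=-4) = -0.00000 - 0.00000j   from Y*(Ω₁)=0.02997 - 0.04914j, Y(Ω₂)=0.00003 - 0.00002j
  term(m=-3) = 0.00017 + 0.00006j   from Y*(Ω₁)=-0.20343 - 0.00367j, Y(Ω₂)=-0.00084 - 0.00028j
  term(m=-2) = -0.00466 + 0.00497j   from Y*(Ω₁)=0.21218 + 0.37793j, Y(Ω₂)=0.00473 + 0.01500j
  term(m=-1) = -0.03063 - 0.07076j   from Y*(Ω₁)=0.22582 - 0.38576j, Y(Ω₂)=0.10199 - 0.13912j
  term(m=+0) = -0.09227 + 0.00000j   from Y*(Ω₁)=0.10219 + 0.00000j, Y(Ω₂)=-0.90297 + 0.00000j
  term(m=+1) = -0.03063 + 0.07076j   from Y*(Ω₁)=-0.22582 - 0.38576j, Y(Ω₂)=-0.10199 - 0.13912j
  term(m=+2) = -0.00466 - 0.00497j   from Y*(Ω₁)=0.21218 - 0.37793j, Y(Ω₂)=0.00473 - 0.01500j
  term(m=+3) = 0.00017 - 0.00006j   from Y*(Ω₁)=0.20343 - 0.00367j, Y(Ω₂)=0.00084 - 0.00028j
  term(m=+4) = -0.00000 + 0.00000j   from Y*(Ω₁)=0.02997 + 0.04914j, Y(Ω₂)=0.00003 + 0.00002j
  term(m=+5) = -0.00000 - 0.00000j   from Y*(Ω₁)=-0.00445 + 0.00827j, Y(Ω₂)=0.00000 + 0.00000j
Total Σ_m = -0.16253 - 0.00000j. Multiply by 1.142397: -0.18568 - 0.00000j. P_5(cos γ) = -0.185679

-0.185679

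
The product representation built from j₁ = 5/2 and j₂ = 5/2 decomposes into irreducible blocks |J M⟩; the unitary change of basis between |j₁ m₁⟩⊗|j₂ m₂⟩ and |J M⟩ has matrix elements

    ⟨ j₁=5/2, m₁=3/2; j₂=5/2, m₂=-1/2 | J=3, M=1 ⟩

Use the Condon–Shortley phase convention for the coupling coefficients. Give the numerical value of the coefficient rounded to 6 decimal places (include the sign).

triangle: 2!×3!×3!/9! = 72/362880
(j±m)!: 4!×1!×2!×3!×4!×2! = 13824
prefactor² = (2J+1)×Δ×N² = 96/5
  k=0: +1/(0!×2!×1!×2!×2!×1!) = 1/8
  k=1: −1/(1!×1!×0!×1!×3!×2!) = -1/12
Σ = 1/24  ⇒  CG² = 96/5×(1/24)² = 1/30
CG = +√(1/30) = +0.182574

+√(1/30) ≈ +0.182574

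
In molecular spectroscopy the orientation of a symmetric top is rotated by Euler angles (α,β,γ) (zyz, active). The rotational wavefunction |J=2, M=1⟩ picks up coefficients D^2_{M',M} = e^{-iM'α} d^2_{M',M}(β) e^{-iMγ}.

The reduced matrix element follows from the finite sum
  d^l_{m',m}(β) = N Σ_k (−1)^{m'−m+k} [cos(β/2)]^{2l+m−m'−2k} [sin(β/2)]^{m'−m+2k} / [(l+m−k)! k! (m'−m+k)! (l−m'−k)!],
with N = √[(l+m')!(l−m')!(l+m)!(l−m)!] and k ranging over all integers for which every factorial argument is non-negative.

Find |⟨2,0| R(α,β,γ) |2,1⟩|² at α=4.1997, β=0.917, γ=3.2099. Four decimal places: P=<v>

P=0.3496

Split into d^2_{0,1}(β=0.9170) × two z-phases.
With c≡cos(β/2)=0.896717 and s≡sin(β/2)=0.442604, N=[2·2·6·1]^{1/2}=4.898979
The bounds max(0,m−m')=1 and min(l+m,l−m')=2 give 2 terms
  k=1: (−1)^0·4.8990/(2)·0.8967^3·0.4426^1 = +0.781731
  k=2: (−1)^1·4.8990/(2)·0.8967^1·0.4426^3 = -0.190448
d^2_{0,1}(0.9170) = +0.781731 -0.190448 = +0.591283
|D^2_{0,1}|² = |d^2_{0,1}(β)|² = (+0.591283)² = 0.349616 (the z-rotation phases have unit modulus)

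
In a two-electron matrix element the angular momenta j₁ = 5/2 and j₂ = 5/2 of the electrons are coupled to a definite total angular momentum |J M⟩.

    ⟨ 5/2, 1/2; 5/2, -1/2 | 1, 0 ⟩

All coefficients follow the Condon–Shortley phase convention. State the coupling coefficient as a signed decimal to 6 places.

+√(1/70) = +0.119523

j₁+j₂−J=4  J+j₁−j₂=1  J−j₁+j₂=1  j₁+j₂+J+1=7
(j₁±m₁, j₂±m₂, J±M) = (3,2,2,3,1,1)
P² = 72/35
sum k=1..2:
  [1] −1/6 = -1/6
  [2] +1/4 = 1/4
S = 1/12
C² = P²·S² = 1/70 ; C = +0.119523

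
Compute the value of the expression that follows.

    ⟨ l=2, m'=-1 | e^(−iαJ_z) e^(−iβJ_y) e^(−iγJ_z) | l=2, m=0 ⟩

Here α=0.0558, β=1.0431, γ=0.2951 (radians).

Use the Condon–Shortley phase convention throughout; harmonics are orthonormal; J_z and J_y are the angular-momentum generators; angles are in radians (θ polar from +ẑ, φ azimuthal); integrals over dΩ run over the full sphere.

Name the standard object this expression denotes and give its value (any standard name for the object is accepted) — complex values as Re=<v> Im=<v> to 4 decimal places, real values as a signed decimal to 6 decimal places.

Wigner D-matrix element, Re=0.5320 Im=0.0297

This is a Wigner D-matrix element — the rotation-matrix element ⟨l m'| R(α,β,γ) |l m⟩ in the angular-momentum basis.
First d^2_{-1,0}(β=1.0431), then the phase factors e^{-i(-1)α} and e^{-i(0)γ}:
With c≡cos(β/2)=0.867048 and s≡sin(β/2)=0.498225, N=[1·6·2·2]^{1/2}=4.898979
The bounds max(0,m−m')=1 and min(l+m,l−m')=2 give 2 terms
  k=1: (−1)^0·4.8990/(2)·0.8670^3·0.4982^1 = +0.795482
  k=2: (−1)^1·4.8990/(2)·0.8670^1·0.4982^3 = -0.262660
d^2_{-1,0}(1.0431) = +0.795482 -0.262660 = +0.532821
Attach z-rotation phases: D = e^{-i(-1)(0.0558)}·(+0.532821)·e^{-i(0)(0.2951)} = +0.531992+0.029716i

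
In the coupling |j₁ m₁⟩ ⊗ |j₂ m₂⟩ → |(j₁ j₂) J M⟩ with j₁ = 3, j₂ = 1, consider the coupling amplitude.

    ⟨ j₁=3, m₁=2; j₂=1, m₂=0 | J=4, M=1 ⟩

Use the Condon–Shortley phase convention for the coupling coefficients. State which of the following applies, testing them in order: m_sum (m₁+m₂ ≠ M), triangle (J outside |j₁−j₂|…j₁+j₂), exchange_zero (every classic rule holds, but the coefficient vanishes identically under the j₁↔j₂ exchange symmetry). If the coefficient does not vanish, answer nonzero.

m-sum: m₁+m₂ = 2+0 = 2, M = 1  ✗ ⇒ coefficient is 0

m_sum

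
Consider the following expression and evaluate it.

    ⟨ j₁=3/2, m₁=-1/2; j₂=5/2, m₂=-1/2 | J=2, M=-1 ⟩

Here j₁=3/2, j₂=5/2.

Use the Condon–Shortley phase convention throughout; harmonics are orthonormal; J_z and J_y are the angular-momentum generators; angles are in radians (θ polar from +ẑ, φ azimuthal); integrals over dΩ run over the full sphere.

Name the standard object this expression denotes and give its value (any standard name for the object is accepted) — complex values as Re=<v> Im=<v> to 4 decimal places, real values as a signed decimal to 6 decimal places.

This is a Clebsch–Gordan (vector-coupling) coefficient.
triangle: 2!·1!·3!/7! = 12/5040
(j±m)!: 1!·2!·2!·3!·1!·3! = 144
prefactor² = (2J+1)·Δ·N² = 12/7
  k=1: −1/(1!·1!·1!·1!·0!·2!) = -1/2
  k=2: +1/(2!·0!·0!·0!·1!·3!) = 1/12
Σ = -5/12  ⇒  CG² = 12/7·(-5/12)² = 25/84
CG = −√(25/84) = -0.545545

Clebsch–Gordan coefficient, −√(25/84) ≈ -0.545545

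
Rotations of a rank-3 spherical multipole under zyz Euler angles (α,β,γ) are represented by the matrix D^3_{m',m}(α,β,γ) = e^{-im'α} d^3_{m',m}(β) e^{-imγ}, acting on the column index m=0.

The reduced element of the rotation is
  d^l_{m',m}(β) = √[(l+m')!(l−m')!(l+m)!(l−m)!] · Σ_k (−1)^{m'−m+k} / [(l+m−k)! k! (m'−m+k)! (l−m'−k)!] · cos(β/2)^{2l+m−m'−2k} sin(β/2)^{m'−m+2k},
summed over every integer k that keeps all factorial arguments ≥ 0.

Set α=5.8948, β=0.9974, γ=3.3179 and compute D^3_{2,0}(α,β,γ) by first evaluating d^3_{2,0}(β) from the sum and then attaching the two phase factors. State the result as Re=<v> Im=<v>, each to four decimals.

Re=0.3739 Im=0.3675

Split into d^3_{2,0}(β=0.9974) × two z-phases.
With c≡cos(β/2)=0.878205 and s≡sin(β/2)=0.478284, N=[120·1·6·6]^{1/2}=65.726707
k: max(0,(0)−(2))=0 … min(3+(0),3−(2))=1
  k=0: (−1)^2·65.7267/(12)·0.8782^4·0.4783^2 = +0.745275
  k=1: (−1)^3·65.7267/(12)·0.8782^2·0.4783^4 = -0.221053
d^3_{2,0}(0.9974) = +0.745275 -0.221053 = +0.524222
Attach z-rotation phases: D = e^{-i(2)(5.8948)}·(+0.524222)·e^{-i(0)(3.3179)} = +0.373865+0.367469i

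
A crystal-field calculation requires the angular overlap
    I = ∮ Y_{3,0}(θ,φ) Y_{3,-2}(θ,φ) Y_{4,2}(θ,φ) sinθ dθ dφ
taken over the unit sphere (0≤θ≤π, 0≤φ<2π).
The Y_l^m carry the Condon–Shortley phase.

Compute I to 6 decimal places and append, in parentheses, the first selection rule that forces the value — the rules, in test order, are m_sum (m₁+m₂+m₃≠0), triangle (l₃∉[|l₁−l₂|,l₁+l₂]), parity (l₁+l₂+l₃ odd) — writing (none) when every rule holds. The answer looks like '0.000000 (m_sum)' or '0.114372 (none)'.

m-sum 0 ✓  L=10 even ✓  0≤4≤6 ✓
Π(2lᵢ+1) = 7×7×9 = 441
triangle coeff Δ(3,3,4) = 1/34650
Σ_t [0,2]: t=0:+1/72 t=1:−1/16 t=2:+1/72 = -5/144
(3j)²=2/77 [(3 3 4; 0 0 0)], sign=-1
Σ_t [0,1]: t=0:+1/72 t=1:−1/96 = 1/288
(3j)²=1/462 [(3 3 4; 0 -2 2)], sign=+1
⇒ 4πI² = 3/121
I = (-1)√(3/121/(4π)) = -0.04441841
No selection rule forces the value: the integral is nonzero (none).

-0.044418 (none)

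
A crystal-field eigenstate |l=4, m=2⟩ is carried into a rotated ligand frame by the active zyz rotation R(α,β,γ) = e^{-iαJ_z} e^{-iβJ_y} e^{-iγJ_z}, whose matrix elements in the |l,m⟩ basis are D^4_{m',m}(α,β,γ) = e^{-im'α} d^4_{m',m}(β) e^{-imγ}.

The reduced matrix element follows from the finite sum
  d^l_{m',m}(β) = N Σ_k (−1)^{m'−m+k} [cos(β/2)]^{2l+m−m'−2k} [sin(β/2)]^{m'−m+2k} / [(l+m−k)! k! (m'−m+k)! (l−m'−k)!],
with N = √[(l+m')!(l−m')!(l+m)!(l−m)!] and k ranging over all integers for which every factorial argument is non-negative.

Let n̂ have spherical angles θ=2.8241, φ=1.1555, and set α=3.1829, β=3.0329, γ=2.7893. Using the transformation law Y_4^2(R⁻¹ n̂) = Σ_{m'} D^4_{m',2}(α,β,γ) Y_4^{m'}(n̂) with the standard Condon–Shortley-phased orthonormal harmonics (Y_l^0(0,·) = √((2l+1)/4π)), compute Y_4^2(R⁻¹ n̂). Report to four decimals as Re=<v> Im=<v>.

Need the full column D^4_{m',2} for m'=−4..4 at α=3.1829, β=3.0329, γ=2.7893.
cos(β/2)=0.054320, sin(β/2)=0.998524
d^4_{-4,2}: single k=6 term ⇒ +0.015475;  D = +0.009981+0.011826i
d^4_{-3,2}: k∈[5..6] ⇒ +0.001786 -0.201154 = -0.199368;  D = +0.134768+0.146919i
d^4_{-2,2}: k∈[4..6] ⇒ +0.000130 -0.035095 +0.988250 = +0.953285;  D = +0.672858+0.675287i
d^4_{-1,2}: k∈[3..5] ⇒ +0.000007 -0.003375 +0.228087 = +0.224719;  D = -0.165052-0.152501i
d^4_{0,2}: k∈[2..4] ⇒ +0.000000 -0.000219 +0.027745 = +0.027526;  D = +0.020972+0.017829i
d^4_{1,2}: k∈[1..3] ⇒ +0.000000 -0.000010 +0.002250 = +0.002240;  D = -0.001765-0.001379i
d^4_{2,2}: k∈[0..2] ⇒ +0.000000 -0.000000 +0.000130 = +0.000130;  D = +0.000105+0.000075i
d^4_{3,2}: k∈[0..1] ⇒ -0.000000 +0.000005 = +0.000005;  D = -0.000004-0.000003i
d^4_{4,2}: single k=0 term ⇒ +0.000000;  D = +0.000000+0.000000i
Y_4^{m'}(θ=2.8241,φ=1.1555) and Σ D·Y over m':
  (+0.0100+0.0118i)·(-0.0004+0.0042i)  (+0.1348+0.1469i)·(+0.0343-0.0115i)  (+0.6729+0.6753i)·(-0.1169-0.1280i)  (-0.1651-0.1525i)·(-0.1878+0.4259i)  (+0.0210+0.0178i)·(+0.4691+0.0000i)  (-0.0018-0.0014i)·(+0.1878+0.4259i)  (+0.0001+0.0001i)·(-0.1169+0.1280i)  (-0.0000-0.0000i)·(-0.0343-0.0115i)  (+0.0000+0.0000i)·(-0.0004-0.0042i)
Y_4^2(R⁻¹ n̂) = +0.120056-0.195878i

Re=0.1201 Im=-0.1959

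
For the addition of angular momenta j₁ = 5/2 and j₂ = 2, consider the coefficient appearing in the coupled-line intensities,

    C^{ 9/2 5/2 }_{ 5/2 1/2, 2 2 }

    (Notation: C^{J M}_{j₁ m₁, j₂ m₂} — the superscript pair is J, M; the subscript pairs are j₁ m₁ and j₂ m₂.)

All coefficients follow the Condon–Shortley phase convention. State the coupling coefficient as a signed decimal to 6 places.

triangle: 0!×5!×4!/10! = 2880/3628800
(j±m)!: 3!×2!×4!×0!×7!×2! = 2903040
prefactor² = (2J+1)×Δ×N² = 23040
  k=0: +1/(0!×0!×2!×4!×3!×0!) = 1/288
Σ = 1/288  ⇒  CG² = 23040×(1/288)² = 5/18
CG = +√(5/18) = +0.527046

+0.527046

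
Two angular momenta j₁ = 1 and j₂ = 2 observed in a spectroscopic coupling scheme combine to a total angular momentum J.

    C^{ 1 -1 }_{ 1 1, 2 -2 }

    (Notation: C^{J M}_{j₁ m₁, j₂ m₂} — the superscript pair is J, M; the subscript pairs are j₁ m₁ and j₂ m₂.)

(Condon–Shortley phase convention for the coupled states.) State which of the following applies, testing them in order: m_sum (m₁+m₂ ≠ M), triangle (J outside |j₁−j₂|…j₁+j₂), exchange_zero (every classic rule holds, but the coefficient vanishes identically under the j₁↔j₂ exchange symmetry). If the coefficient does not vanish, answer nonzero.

m-sum: m₁+m₂ = 1+(-2) = -1, M = -1  ✓
triangle: |j₁−j₂| = 1 ≤ J = 1 ≤ j₁+j₂ = 3  ✓
exchange: j₁≠j₂ or m₁≠m₂ — the exchange symmetry imposes no constraint here
value check: CG = +√(3/5) = +0.774597 ≠ 0

nonzero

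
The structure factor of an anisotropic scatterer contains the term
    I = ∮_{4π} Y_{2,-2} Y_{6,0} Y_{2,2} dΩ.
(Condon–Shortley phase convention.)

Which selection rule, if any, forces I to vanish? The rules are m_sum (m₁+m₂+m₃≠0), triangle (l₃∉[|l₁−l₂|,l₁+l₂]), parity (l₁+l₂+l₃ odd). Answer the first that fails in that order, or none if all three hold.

triangle

azimuthal sum: -2 + 0 + 2 = 0  ✓
l₃ must lie in [4,8]; have l₃=2  ✗
L = 2 + 6 + 2 = 10 (even)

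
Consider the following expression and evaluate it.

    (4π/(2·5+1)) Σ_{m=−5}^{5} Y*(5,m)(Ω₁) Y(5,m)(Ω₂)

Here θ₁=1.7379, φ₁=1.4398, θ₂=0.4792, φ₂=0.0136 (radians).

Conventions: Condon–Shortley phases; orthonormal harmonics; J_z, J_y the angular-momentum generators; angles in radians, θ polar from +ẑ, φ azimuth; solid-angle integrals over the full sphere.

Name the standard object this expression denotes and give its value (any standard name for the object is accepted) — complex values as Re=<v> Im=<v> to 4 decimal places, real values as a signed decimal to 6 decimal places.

This sum is the spherical-harmonic addition theorem: it equals the Legendre polynomial P_l(cos γ) of the angle γ between the two directions.
Term-by-term m-sum for l=5 (normalisation 4π/11 = 1.142397):
  [-5]  conj(Y_{5,-5})(Ω₁) = (0.263574, 0.343153) ; Y_{5,-5}(Ω₂) = (0.009649, -0.000657) ; Δ = (0.002769, 0.003138)
  [-4]  conj(Y_{5,-4})(Ω₁) = (-0.199834, 0.115478) ; Y_{5,-4}(Ω₂) = (0.058771, -0.003200) ; Δ = (-0.011375, 0.007426)
  [-3]  conj(Y_{5,-3})(Ω₁) = (0.095394, 0.230114) ; Y_{5,-3}(Ω₂) = (0.206218, -0.008418) ; Δ = (0.021609, 0.046651)
  [-2]  conj(Y_{5,-2})(Ω₁) = (-0.242764, 0.065099) ; Y_{5,-2}(Ω₂) = (0.435352, -0.011844) ; Δ = (-0.104916, 0.031216)
  [-1]  conj(Y_{5,-1})(Ω₁) = (0.025939, 0.196876) ; Y_{5,-1}(Ω₂) = (0.442482, -0.006018) ; Δ = (0.012662, 0.086958)
  [+0]  conj(Y_{5,0})(Ω₁) = (-0.255049, -0.000000) ; Y_{5,0}(Ω₂) = (-0.109759, 0.000000) ; Δ = (0.027994, 0.000000)
  [+1]  conj(Y_{5,1})(Ω₁) = (-0.025939, 0.196876) ; Y_{5,1}(Ω₂) = (-0.442482, -0.006018) ; Δ = (0.012662, -0.086958)
  [+2]  conj(Y_{5,2})(Ω₁) = (-0.242764, -0.065099) ; Y_{5,2}(Ω₂) = (0.435352, 0.011844) ; Δ = (-0.104916, -0.031216)
  [+3]  conj(Y_{5,3})(Ω₁) = (-0.095394, 0.230114) ; Y_{5,3}(Ω₂) = (-0.206218, -0.008418) ; Δ = (0.021609, -0.046651)
  [+4]  conj(Y_{5,4})(Ω₁) = (-0.199834, -0.115478) ; Y_{5,4}(Ω₂) = (0.058771, 0.003200) ; Δ = (-0.011375, -0.007426)
  [+5]  conj(Y_{5,5})(Ω₁) = (-0.263574, 0.343153) ; Y_{5,5}(Ω₂) = (-0.009649, -0.000657) ; Δ = (0.002769, -0.003138)
Accumulated sum (-0.130509, 0.000000); after 4π/(2l+1) scaling, (-0.149093, 0.000000) ⇒ P_5 = -0.149093

Legendre polynomial (addition theorem), -0.149093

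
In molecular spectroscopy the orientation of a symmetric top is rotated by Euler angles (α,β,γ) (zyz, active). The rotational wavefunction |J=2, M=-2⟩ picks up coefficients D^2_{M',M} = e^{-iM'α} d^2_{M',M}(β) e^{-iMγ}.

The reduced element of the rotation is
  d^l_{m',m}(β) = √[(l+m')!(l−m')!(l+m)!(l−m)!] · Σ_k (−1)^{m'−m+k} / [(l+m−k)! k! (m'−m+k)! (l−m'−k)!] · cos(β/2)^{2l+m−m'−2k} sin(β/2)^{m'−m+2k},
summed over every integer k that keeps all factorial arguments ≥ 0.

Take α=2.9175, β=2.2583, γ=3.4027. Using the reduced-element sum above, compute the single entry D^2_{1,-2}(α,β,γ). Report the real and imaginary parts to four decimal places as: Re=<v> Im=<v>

Re=0.4638 Im=0.4288

First d^2_{1,-2}(β=2.2583), then the phase factors e^{-i(1)α} and e^{-i(-2)γ}:
c=cos(2.258300/2)=0.427428, s=sin(2.258300/2)=0.904049; N=√[6·1·1·24]=12.000000
Admissible k: 0..0 (factorial args all ≥0)
  k=0: (−1)^3·12.0000/(6)·0.4274^1·0.9040^3 = -0.631640
d^2_{1,-2}(2.2583) = -0.631640
Attach z-rotation phases: D = e^{-i(1)(2.9175)}·(-0.631640)·e^{-i(-2)(3.4027)} = +0.463751+0.428841i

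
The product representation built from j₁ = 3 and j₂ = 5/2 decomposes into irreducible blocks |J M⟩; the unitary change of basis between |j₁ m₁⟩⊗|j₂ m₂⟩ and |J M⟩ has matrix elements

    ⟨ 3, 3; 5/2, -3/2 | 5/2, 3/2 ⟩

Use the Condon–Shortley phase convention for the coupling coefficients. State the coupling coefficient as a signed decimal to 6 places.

j₁+j₂−J=3  J+j₁−j₂=3  J−j₁+j₂=2  j₁+j₂+J+1=9
(j₁±m₁, j₂±m₂, J±M) = (6,0,1,4,4,1)
P² = 3456/7
sum k=0..0:
  [0] +1/36 = 1/36
S = 1/36
C² = P²·S² = 8/21 ; C = +0.617213

+0.617213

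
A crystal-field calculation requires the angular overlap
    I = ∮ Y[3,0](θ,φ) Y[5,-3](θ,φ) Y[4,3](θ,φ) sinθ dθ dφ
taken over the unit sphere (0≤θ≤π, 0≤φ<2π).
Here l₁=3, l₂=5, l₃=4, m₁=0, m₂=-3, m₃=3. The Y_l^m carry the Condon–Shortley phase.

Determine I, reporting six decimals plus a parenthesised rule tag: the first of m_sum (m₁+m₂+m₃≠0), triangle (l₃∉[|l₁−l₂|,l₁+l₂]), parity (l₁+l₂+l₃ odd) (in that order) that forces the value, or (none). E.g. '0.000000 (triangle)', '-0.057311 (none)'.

0.103862 (none)

Rules hold: Σm=0, L=12 even, 2≤4≤8.
N = 7·11·9 = 693
Δ = 4!·2!·6!/13! = 1/180180
Racah Σ t=1..3: t=1:−1/576 t=2:+1/144 t=3:−1/576 = 1/288
⇒ 3j(3 5 4; 0 0 0)² = 20/1001, sgn +1
Racah Σ t=1..2: t=1:−1/1440 t=2:+1/2880 = -1/2880
⇒ 3j(3 5 4; 0 -3 3)² = 7/715, sgn +1
4πI² = N·(3j₀)²·(3jₘ)² = 252/1859
I = +1·√(0.135557/4π) = 0.10386175
No selection rule forces the value: the integral is nonzero (none).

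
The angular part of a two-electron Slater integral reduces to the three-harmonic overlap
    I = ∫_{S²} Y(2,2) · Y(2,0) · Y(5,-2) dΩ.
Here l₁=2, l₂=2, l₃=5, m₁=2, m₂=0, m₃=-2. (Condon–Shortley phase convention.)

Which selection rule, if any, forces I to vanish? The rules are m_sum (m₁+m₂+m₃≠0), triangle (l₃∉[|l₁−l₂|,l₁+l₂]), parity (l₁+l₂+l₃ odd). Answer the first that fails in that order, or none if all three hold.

m₁+m₂+m₃ = 2 + 0 − 2 = 0  ✓
triangle: need |l₁−l₂| ≤ l₃ ≤ l₁+l₂ = [0,4]; l₃=5 is outside  ✗
parity: l₁+l₂+l₃ = 9 is odd

triangle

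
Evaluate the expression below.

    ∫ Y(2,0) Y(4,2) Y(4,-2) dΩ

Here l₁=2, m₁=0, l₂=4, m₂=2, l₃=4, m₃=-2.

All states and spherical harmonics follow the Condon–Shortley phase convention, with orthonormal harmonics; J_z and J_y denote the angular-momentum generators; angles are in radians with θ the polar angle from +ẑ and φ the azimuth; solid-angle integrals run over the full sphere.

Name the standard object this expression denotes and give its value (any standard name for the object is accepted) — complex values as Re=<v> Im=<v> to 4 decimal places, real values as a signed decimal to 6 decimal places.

Gaunt coefficient, +0.065536

This is a Gaunt coefficient — the integral of a triple product of spherical harmonics over the sphere.
Checks pass: Σm=0; 10 even; l₃=4∈[2,6].
(2·2+1)(2·4+1)(2·4+1) = 405
Δ: 2! 2! 6! / 11! → 1/13860
sum: t=0:+1/192 t=1:−1/36 t=2:+1/192 = -5/288
3j²(2 4 4; 0 0 0) = Δ·Π!·Σ² = 20/693  (sign -1)
sum: t=0:+1/2880 t=1:−1/120 t=2:+1/192 = -1/360
3j²(2 4 4; 0 2 -2) = Δ·Π!·Σ² = 16/3465  (sign -1)
combine: 4πI² = 405·20/693·16/3465 = 320/5929
take √, sign +1: I = 0.06553591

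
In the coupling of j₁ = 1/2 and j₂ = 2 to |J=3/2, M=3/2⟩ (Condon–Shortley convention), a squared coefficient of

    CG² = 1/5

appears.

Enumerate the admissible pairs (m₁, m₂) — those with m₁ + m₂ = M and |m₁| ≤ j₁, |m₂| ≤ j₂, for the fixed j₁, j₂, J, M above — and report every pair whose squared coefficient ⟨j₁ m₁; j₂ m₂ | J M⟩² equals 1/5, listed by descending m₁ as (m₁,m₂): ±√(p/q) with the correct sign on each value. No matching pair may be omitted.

(1/2,1): +√(1/5)

Admissible pairs with m₁+m₂ = M = 3/2: (-1/2,2), (1/2,1)
  (m₁,m₂)=(1/2,1): CG² = 1/5, CG = +√(1/5)   ← matches the target
  (m₁,m₂)=(-1/2,2): CG² = 4/5, CG = −√(4/5)
Pairs with CG² = 1/5: (1/2,1): +√(1/5)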